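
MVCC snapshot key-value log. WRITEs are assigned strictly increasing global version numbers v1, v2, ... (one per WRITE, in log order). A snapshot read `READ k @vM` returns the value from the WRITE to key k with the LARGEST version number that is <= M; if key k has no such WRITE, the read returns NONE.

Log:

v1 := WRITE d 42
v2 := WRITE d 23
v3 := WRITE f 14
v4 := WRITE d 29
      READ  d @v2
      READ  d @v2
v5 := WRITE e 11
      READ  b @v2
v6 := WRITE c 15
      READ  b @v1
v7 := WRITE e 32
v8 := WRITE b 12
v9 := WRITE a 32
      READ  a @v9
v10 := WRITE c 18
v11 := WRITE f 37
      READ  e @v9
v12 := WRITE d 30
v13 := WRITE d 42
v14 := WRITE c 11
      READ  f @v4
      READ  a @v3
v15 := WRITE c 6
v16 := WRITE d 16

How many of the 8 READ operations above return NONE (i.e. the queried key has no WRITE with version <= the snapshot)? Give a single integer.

v1: WRITE d=42  (d history now [(1, 42)])
v2: WRITE d=23  (d history now [(1, 42), (2, 23)])
v3: WRITE f=14  (f history now [(3, 14)])
v4: WRITE d=29  (d history now [(1, 42), (2, 23), (4, 29)])
READ d @v2: history=[(1, 42), (2, 23), (4, 29)] -> pick v2 -> 23
READ d @v2: history=[(1, 42), (2, 23), (4, 29)] -> pick v2 -> 23
v5: WRITE e=11  (e history now [(5, 11)])
READ b @v2: history=[] -> no version <= 2 -> NONE
v6: WRITE c=15  (c history now [(6, 15)])
READ b @v1: history=[] -> no version <= 1 -> NONE
v7: WRITE e=32  (e history now [(5, 11), (7, 32)])
v8: WRITE b=12  (b history now [(8, 12)])
v9: WRITE a=32  (a history now [(9, 32)])
READ a @v9: history=[(9, 32)] -> pick v9 -> 32
v10: WRITE c=18  (c history now [(6, 15), (10, 18)])
v11: WRITE f=37  (f history now [(3, 14), (11, 37)])
READ e @v9: history=[(5, 11), (7, 32)] -> pick v7 -> 32
v12: WRITE d=30  (d history now [(1, 42), (2, 23), (4, 29), (12, 30)])
v13: WRITE d=42  (d history now [(1, 42), (2, 23), (4, 29), (12, 30), (13, 42)])
v14: WRITE c=11  (c history now [(6, 15), (10, 18), (14, 11)])
READ f @v4: history=[(3, 14), (11, 37)] -> pick v3 -> 14
READ a @v3: history=[(9, 32)] -> no version <= 3 -> NONE
v15: WRITE c=6  (c history now [(6, 15), (10, 18), (14, 11), (15, 6)])
v16: WRITE d=16  (d history now [(1, 42), (2, 23), (4, 29), (12, 30), (13, 42), (16, 16)])
Read results in order: ['23', '23', 'NONE', 'NONE', '32', '32', '14', 'NONE']
NONE count = 3

Answer: 3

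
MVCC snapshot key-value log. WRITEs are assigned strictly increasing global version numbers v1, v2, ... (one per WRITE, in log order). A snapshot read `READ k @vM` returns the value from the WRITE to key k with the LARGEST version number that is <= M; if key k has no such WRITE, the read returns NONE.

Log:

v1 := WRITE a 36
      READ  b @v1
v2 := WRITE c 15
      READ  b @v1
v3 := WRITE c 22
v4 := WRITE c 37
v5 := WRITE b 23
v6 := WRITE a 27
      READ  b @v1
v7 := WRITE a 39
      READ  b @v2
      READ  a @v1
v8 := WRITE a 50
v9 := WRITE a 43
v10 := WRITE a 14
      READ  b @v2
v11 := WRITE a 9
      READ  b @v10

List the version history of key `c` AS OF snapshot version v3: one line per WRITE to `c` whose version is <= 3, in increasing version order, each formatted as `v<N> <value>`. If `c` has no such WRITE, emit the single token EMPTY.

Answer: v2 15
v3 22

Derivation:
Scan writes for key=c with version <= 3:
  v1 WRITE a 36 -> skip
  v2 WRITE c 15 -> keep
  v3 WRITE c 22 -> keep
  v4 WRITE c 37 -> drop (> snap)
  v5 WRITE b 23 -> skip
  v6 WRITE a 27 -> skip
  v7 WRITE a 39 -> skip
  v8 WRITE a 50 -> skip
  v9 WRITE a 43 -> skip
  v10 WRITE a 14 -> skip
  v11 WRITE a 9 -> skip
Collected: [(2, 15), (3, 22)]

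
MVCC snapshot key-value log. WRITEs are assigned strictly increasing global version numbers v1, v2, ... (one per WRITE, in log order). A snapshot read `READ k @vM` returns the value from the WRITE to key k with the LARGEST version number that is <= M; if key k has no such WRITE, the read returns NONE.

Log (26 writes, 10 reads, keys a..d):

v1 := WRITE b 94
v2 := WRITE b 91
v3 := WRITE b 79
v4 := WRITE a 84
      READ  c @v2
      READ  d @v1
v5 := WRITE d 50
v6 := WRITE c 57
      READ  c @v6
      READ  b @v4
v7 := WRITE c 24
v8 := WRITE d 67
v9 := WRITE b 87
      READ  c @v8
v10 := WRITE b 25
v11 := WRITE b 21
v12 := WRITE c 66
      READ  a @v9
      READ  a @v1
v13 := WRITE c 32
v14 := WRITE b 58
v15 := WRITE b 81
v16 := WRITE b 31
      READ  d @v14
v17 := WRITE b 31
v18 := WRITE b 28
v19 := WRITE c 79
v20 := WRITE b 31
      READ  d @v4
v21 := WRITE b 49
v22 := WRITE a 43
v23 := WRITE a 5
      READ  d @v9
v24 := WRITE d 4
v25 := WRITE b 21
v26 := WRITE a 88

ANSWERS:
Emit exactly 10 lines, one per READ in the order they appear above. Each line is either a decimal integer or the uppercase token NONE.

Answer: NONE
NONE
57
79
24
84
NONE
67
NONE
67

Derivation:
v1: WRITE b=94  (b history now [(1, 94)])
v2: WRITE b=91  (b history now [(1, 94), (2, 91)])
v3: WRITE b=79  (b history now [(1, 94), (2, 91), (3, 79)])
v4: WRITE a=84  (a history now [(4, 84)])
READ c @v2: history=[] -> no version <= 2 -> NONE
READ d @v1: history=[] -> no version <= 1 -> NONE
v5: WRITE d=50  (d history now [(5, 50)])
v6: WRITE c=57  (c history now [(6, 57)])
READ c @v6: history=[(6, 57)] -> pick v6 -> 57
READ b @v4: history=[(1, 94), (2, 91), (3, 79)] -> pick v3 -> 79
v7: WRITE c=24  (c history now [(6, 57), (7, 24)])
v8: WRITE d=67  (d history now [(5, 50), (8, 67)])
v9: WRITE b=87  (b history now [(1, 94), (2, 91), (3, 79), (9, 87)])
READ c @v8: history=[(6, 57), (7, 24)] -> pick v7 -> 24
v10: WRITE b=25  (b history now [(1, 94), (2, 91), (3, 79), (9, 87), (10, 25)])
v11: WRITE b=21  (b history now [(1, 94), (2, 91), (3, 79), (9, 87), (10, 25), (11, 21)])
v12: WRITE c=66  (c history now [(6, 57), (7, 24), (12, 66)])
READ a @v9: history=[(4, 84)] -> pick v4 -> 84
READ a @v1: history=[(4, 84)] -> no version <= 1 -> NONE
v13: WRITE c=32  (c history now [(6, 57), (7, 24), (12, 66), (13, 32)])
v14: WRITE b=58  (b history now [(1, 94), (2, 91), (3, 79), (9, 87), (10, 25), (11, 21), (14, 58)])
v15: WRITE b=81  (b history now [(1, 94), (2, 91), (3, 79), (9, 87), (10, 25), (11, 21), (14, 58), (15, 81)])
v16: WRITE b=31  (b history now [(1, 94), (2, 91), (3, 79), (9, 87), (10, 25), (11, 21), (14, 58), (15, 81), (16, 31)])
READ d @v14: history=[(5, 50), (8, 67)] -> pick v8 -> 67
v17: WRITE b=31  (b history now [(1, 94), (2, 91), (3, 79), (9, 87), (10, 25), (11, 21), (14, 58), (15, 81), (16, 31), (17, 31)])
v18: WRITE b=28  (b history now [(1, 94), (2, 91), (3, 79), (9, 87), (10, 25), (11, 21), (14, 58), (15, 81), (16, 31), (17, 31), (18, 28)])
v19: WRITE c=79  (c history now [(6, 57), (7, 24), (12, 66), (13, 32), (19, 79)])
v20: WRITE b=31  (b history now [(1, 94), (2, 91), (3, 79), (9, 87), (10, 25), (11, 21), (14, 58), (15, 81), (16, 31), (17, 31), (18, 28), (20, 31)])
READ d @v4: history=[(5, 50), (8, 67)] -> no version <= 4 -> NONE
v21: WRITE b=49  (b history now [(1, 94), (2, 91), (3, 79), (9, 87), (10, 25), (11, 21), (14, 58), (15, 81), (16, 31), (17, 31), (18, 28), (20, 31), (21, 49)])
v22: WRITE a=43  (a history now [(4, 84), (22, 43)])
v23: WRITE a=5  (a history now [(4, 84), (22, 43), (23, 5)])
READ d @v9: history=[(5, 50), (8, 67)] -> pick v8 -> 67
v24: WRITE d=4  (d history now [(5, 50), (8, 67), (24, 4)])
v25: WRITE b=21  (b history now [(1, 94), (2, 91), (3, 79), (9, 87), (10, 25), (11, 21), (14, 58), (15, 81), (16, 31), (17, 31), (18, 28), (20, 31), (21, 49), (25, 21)])
v26: WRITE a=88  (a history now [(4, 84), (22, 43), (23, 5), (26, 88)])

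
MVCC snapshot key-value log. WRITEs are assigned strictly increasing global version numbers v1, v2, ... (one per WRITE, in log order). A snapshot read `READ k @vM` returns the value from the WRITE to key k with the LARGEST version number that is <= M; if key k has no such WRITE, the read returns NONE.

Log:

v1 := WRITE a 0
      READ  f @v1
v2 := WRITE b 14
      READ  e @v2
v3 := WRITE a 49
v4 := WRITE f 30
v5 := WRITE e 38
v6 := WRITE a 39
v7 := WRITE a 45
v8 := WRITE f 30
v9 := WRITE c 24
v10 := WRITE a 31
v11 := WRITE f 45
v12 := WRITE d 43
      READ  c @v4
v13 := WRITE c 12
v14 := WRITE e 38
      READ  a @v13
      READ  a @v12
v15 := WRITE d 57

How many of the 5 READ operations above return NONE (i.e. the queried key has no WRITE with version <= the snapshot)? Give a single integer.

Answer: 3

Derivation:
v1: WRITE a=0  (a history now [(1, 0)])
READ f @v1: history=[] -> no version <= 1 -> NONE
v2: WRITE b=14  (b history now [(2, 14)])
READ e @v2: history=[] -> no version <= 2 -> NONE
v3: WRITE a=49  (a history now [(1, 0), (3, 49)])
v4: WRITE f=30  (f history now [(4, 30)])
v5: WRITE e=38  (e history now [(5, 38)])
v6: WRITE a=39  (a history now [(1, 0), (3, 49), (6, 39)])
v7: WRITE a=45  (a history now [(1, 0), (3, 49), (6, 39), (7, 45)])
v8: WRITE f=30  (f history now [(4, 30), (8, 30)])
v9: WRITE c=24  (c history now [(9, 24)])
v10: WRITE a=31  (a history now [(1, 0), (3, 49), (6, 39), (7, 45), (10, 31)])
v11: WRITE f=45  (f history now [(4, 30), (8, 30), (11, 45)])
v12: WRITE d=43  (d history now [(12, 43)])
READ c @v4: history=[(9, 24)] -> no version <= 4 -> NONE
v13: WRITE c=12  (c history now [(9, 24), (13, 12)])
v14: WRITE e=38  (e history now [(5, 38), (14, 38)])
READ a @v13: history=[(1, 0), (3, 49), (6, 39), (7, 45), (10, 31)] -> pick v10 -> 31
READ a @v12: history=[(1, 0), (3, 49), (6, 39), (7, 45), (10, 31)] -> pick v10 -> 31
v15: WRITE d=57  (d history now [(12, 43), (15, 57)])
Read results in order: ['NONE', 'NONE', 'NONE', '31', '31']
NONE count = 3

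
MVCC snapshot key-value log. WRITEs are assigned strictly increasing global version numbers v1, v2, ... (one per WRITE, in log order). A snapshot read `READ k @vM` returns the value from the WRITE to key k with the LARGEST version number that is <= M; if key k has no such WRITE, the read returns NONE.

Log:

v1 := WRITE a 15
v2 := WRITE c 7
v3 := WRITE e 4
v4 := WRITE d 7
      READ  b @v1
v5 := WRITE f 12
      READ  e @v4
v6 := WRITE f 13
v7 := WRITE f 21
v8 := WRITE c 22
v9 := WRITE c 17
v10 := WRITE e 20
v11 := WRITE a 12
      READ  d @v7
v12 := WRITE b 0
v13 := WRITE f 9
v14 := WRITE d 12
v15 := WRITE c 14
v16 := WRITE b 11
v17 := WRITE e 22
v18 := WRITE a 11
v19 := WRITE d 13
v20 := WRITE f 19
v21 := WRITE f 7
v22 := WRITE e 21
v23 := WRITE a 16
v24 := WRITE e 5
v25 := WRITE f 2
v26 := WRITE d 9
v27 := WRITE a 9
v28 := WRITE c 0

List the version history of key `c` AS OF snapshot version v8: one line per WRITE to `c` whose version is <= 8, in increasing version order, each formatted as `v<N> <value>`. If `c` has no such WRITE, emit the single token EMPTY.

Scan writes for key=c with version <= 8:
  v1 WRITE a 15 -> skip
  v2 WRITE c 7 -> keep
  v3 WRITE e 4 -> skip
  v4 WRITE d 7 -> skip
  v5 WRITE f 12 -> skip
  v6 WRITE f 13 -> skip
  v7 WRITE f 21 -> skip
  v8 WRITE c 22 -> keep
  v9 WRITE c 17 -> drop (> snap)
  v10 WRITE e 20 -> skip
  v11 WRITE a 12 -> skip
  v12 WRITE b 0 -> skip
  v13 WRITE f 9 -> skip
  v14 WRITE d 12 -> skip
  v15 WRITE c 14 -> drop (> snap)
  v16 WRITE b 11 -> skip
  v17 WRITE e 22 -> skip
  v18 WRITE a 11 -> skip
  v19 WRITE d 13 -> skip
  v20 WRITE f 19 -> skip
  v21 WRITE f 7 -> skip
  v22 WRITE e 21 -> skip
  v23 WRITE a 16 -> skip
  v24 WRITE e 5 -> skip
  v25 WRITE f 2 -> skip
  v26 WRITE d 9 -> skip
  v27 WRITE a 9 -> skip
  v28 WRITE c 0 -> drop (> snap)
Collected: [(2, 7), (8, 22)]

Answer: v2 7
v8 22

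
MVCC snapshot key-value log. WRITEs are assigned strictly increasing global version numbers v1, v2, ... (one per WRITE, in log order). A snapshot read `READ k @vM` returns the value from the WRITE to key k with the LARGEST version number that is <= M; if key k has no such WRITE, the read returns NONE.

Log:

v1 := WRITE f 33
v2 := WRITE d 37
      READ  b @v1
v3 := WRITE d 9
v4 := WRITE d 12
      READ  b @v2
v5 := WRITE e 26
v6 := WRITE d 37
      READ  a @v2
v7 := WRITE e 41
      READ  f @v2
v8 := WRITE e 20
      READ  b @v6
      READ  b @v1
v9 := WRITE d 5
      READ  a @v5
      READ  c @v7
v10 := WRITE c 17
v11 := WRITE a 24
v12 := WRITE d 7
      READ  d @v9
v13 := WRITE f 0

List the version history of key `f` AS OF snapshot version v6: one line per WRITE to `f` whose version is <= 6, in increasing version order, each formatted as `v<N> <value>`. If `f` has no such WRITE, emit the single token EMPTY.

Answer: v1 33

Derivation:
Scan writes for key=f with version <= 6:
  v1 WRITE f 33 -> keep
  v2 WRITE d 37 -> skip
  v3 WRITE d 9 -> skip
  v4 WRITE d 12 -> skip
  v5 WRITE e 26 -> skip
  v6 WRITE d 37 -> skip
  v7 WRITE e 41 -> skip
  v8 WRITE e 20 -> skip
  v9 WRITE d 5 -> skip
  v10 WRITE c 17 -> skip
  v11 WRITE a 24 -> skip
  v12 WRITE d 7 -> skip
  v13 WRITE f 0 -> drop (> snap)
Collected: [(1, 33)]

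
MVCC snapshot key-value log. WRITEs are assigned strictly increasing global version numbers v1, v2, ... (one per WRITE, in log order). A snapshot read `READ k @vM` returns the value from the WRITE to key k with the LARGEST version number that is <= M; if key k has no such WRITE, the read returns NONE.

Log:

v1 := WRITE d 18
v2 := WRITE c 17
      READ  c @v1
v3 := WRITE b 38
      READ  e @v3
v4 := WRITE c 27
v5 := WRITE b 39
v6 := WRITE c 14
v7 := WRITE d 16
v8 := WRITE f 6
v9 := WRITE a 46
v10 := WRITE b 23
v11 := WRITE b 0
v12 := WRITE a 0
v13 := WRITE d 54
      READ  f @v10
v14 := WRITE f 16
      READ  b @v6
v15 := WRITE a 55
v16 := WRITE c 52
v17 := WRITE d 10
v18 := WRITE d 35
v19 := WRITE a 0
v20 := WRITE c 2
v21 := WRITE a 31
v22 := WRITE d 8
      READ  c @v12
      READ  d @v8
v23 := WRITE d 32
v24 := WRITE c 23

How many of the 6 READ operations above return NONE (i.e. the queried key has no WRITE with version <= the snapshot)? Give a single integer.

Answer: 2

Derivation:
v1: WRITE d=18  (d history now [(1, 18)])
v2: WRITE c=17  (c history now [(2, 17)])
READ c @v1: history=[(2, 17)] -> no version <= 1 -> NONE
v3: WRITE b=38  (b history now [(3, 38)])
READ e @v3: history=[] -> no version <= 3 -> NONE
v4: WRITE c=27  (c history now [(2, 17), (4, 27)])
v5: WRITE b=39  (b history now [(3, 38), (5, 39)])
v6: WRITE c=14  (c history now [(2, 17), (4, 27), (6, 14)])
v7: WRITE d=16  (d history now [(1, 18), (7, 16)])
v8: WRITE f=6  (f history now [(8, 6)])
v9: WRITE a=46  (a history now [(9, 46)])
v10: WRITE b=23  (b history now [(3, 38), (5, 39), (10, 23)])
v11: WRITE b=0  (b history now [(3, 38), (5, 39), (10, 23), (11, 0)])
v12: WRITE a=0  (a history now [(9, 46), (12, 0)])
v13: WRITE d=54  (d history now [(1, 18), (7, 16), (13, 54)])
READ f @v10: history=[(8, 6)] -> pick v8 -> 6
v14: WRITE f=16  (f history now [(8, 6), (14, 16)])
READ b @v6: history=[(3, 38), (5, 39), (10, 23), (11, 0)] -> pick v5 -> 39
v15: WRITE a=55  (a history now [(9, 46), (12, 0), (15, 55)])
v16: WRITE c=52  (c history now [(2, 17), (4, 27), (6, 14), (16, 52)])
v17: WRITE d=10  (d history now [(1, 18), (7, 16), (13, 54), (17, 10)])
v18: WRITE d=35  (d history now [(1, 18), (7, 16), (13, 54), (17, 10), (18, 35)])
v19: WRITE a=0  (a history now [(9, 46), (12, 0), (15, 55), (19, 0)])
v20: WRITE c=2  (c history now [(2, 17), (4, 27), (6, 14), (16, 52), (20, 2)])
v21: WRITE a=31  (a history now [(9, 46), (12, 0), (15, 55), (19, 0), (21, 31)])
v22: WRITE d=8  (d history now [(1, 18), (7, 16), (13, 54), (17, 10), (18, 35), (22, 8)])
READ c @v12: history=[(2, 17), (4, 27), (6, 14), (16, 52), (20, 2)] -> pick v6 -> 14
READ d @v8: history=[(1, 18), (7, 16), (13, 54), (17, 10), (18, 35), (22, 8)] -> pick v7 -> 16
v23: WRITE d=32  (d history now [(1, 18), (7, 16), (13, 54), (17, 10), (18, 35), (22, 8), (23, 32)])
v24: WRITE c=23  (c history now [(2, 17), (4, 27), (6, 14), (16, 52), (20, 2), (24, 23)])
Read results in order: ['NONE', 'NONE', '6', '39', '14', '16']
NONE count = 2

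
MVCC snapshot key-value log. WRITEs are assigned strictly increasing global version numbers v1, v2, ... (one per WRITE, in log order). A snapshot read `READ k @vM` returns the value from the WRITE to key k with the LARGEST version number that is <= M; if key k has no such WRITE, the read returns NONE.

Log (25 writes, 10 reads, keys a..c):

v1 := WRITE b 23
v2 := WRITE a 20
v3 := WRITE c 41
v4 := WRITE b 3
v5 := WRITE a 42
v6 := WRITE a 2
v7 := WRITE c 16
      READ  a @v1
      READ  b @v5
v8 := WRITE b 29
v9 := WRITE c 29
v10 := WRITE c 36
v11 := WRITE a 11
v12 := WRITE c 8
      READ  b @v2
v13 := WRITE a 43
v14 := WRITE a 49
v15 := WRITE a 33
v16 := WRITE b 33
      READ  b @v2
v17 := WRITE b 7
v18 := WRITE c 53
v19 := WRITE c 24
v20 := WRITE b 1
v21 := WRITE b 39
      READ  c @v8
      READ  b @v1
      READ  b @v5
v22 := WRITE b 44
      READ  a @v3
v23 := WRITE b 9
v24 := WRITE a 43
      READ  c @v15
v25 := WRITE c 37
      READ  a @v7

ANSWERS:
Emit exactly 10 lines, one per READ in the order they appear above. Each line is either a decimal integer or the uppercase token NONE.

Answer: NONE
3
23
23
16
23
3
20
8
2

Derivation:
v1: WRITE b=23  (b history now [(1, 23)])
v2: WRITE a=20  (a history now [(2, 20)])
v3: WRITE c=41  (c history now [(3, 41)])
v4: WRITE b=3  (b history now [(1, 23), (4, 3)])
v5: WRITE a=42  (a history now [(2, 20), (5, 42)])
v6: WRITE a=2  (a history now [(2, 20), (5, 42), (6, 2)])
v7: WRITE c=16  (c history now [(3, 41), (7, 16)])
READ a @v1: history=[(2, 20), (5, 42), (6, 2)] -> no version <= 1 -> NONE
READ b @v5: history=[(1, 23), (4, 3)] -> pick v4 -> 3
v8: WRITE b=29  (b history now [(1, 23), (4, 3), (8, 29)])
v9: WRITE c=29  (c history now [(3, 41), (7, 16), (9, 29)])
v10: WRITE c=36  (c history now [(3, 41), (7, 16), (9, 29), (10, 36)])
v11: WRITE a=11  (a history now [(2, 20), (5, 42), (6, 2), (11, 11)])
v12: WRITE c=8  (c history now [(3, 41), (7, 16), (9, 29), (10, 36), (12, 8)])
READ b @v2: history=[(1, 23), (4, 3), (8, 29)] -> pick v1 -> 23
v13: WRITE a=43  (a history now [(2, 20), (5, 42), (6, 2), (11, 11), (13, 43)])
v14: WRITE a=49  (a history now [(2, 20), (5, 42), (6, 2), (11, 11), (13, 43), (14, 49)])
v15: WRITE a=33  (a history now [(2, 20), (5, 42), (6, 2), (11, 11), (13, 43), (14, 49), (15, 33)])
v16: WRITE b=33  (b history now [(1, 23), (4, 3), (8, 29), (16, 33)])
READ b @v2: history=[(1, 23), (4, 3), (8, 29), (16, 33)] -> pick v1 -> 23
v17: WRITE b=7  (b history now [(1, 23), (4, 3), (8, 29), (16, 33), (17, 7)])
v18: WRITE c=53  (c history now [(3, 41), (7, 16), (9, 29), (10, 36), (12, 8), (18, 53)])
v19: WRITE c=24  (c history now [(3, 41), (7, 16), (9, 29), (10, 36), (12, 8), (18, 53), (19, 24)])
v20: WRITE b=1  (b history now [(1, 23), (4, 3), (8, 29), (16, 33), (17, 7), (20, 1)])
v21: WRITE b=39  (b history now [(1, 23), (4, 3), (8, 29), (16, 33), (17, 7), (20, 1), (21, 39)])
READ c @v8: history=[(3, 41), (7, 16), (9, 29), (10, 36), (12, 8), (18, 53), (19, 24)] -> pick v7 -> 16
READ b @v1: history=[(1, 23), (4, 3), (8, 29), (16, 33), (17, 7), (20, 1), (21, 39)] -> pick v1 -> 23
READ b @v5: history=[(1, 23), (4, 3), (8, 29), (16, 33), (17, 7), (20, 1), (21, 39)] -> pick v4 -> 3
v22: WRITE b=44  (b history now [(1, 23), (4, 3), (8, 29), (16, 33), (17, 7), (20, 1), (21, 39), (22, 44)])
READ a @v3: history=[(2, 20), (5, 42), (6, 2), (11, 11), (13, 43), (14, 49), (15, 33)] -> pick v2 -> 20
v23: WRITE b=9  (b history now [(1, 23), (4, 3), (8, 29), (16, 33), (17, 7), (20, 1), (21, 39), (22, 44), (23, 9)])
v24: WRITE a=43  (a history now [(2, 20), (5, 42), (6, 2), (11, 11), (13, 43), (14, 49), (15, 33), (24, 43)])
READ c @v15: history=[(3, 41), (7, 16), (9, 29), (10, 36), (12, 8), (18, 53), (19, 24)] -> pick v12 -> 8
v25: WRITE c=37  (c history now [(3, 41), (7, 16), (9, 29), (10, 36), (12, 8), (18, 53), (19, 24), (25, 37)])
READ a @v7: history=[(2, 20), (5, 42), (6, 2), (11, 11), (13, 43), (14, 49), (15, 33), (24, 43)] -> pick v6 -> 2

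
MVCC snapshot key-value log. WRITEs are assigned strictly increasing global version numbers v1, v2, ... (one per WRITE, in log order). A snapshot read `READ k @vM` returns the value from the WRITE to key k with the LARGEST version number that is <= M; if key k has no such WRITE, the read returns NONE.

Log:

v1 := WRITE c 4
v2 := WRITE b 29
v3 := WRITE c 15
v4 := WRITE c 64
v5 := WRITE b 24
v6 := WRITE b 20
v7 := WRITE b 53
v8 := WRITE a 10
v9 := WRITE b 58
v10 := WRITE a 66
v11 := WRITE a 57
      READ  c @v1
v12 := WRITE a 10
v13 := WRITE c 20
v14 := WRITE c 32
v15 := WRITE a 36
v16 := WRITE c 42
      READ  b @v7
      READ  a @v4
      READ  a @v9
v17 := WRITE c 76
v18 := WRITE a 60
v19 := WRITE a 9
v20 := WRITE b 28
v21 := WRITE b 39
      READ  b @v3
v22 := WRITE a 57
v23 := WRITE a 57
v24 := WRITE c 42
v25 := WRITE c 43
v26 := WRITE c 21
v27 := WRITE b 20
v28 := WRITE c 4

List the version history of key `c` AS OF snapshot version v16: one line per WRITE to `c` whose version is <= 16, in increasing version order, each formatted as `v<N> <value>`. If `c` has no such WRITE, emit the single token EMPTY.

Answer: v1 4
v3 15
v4 64
v13 20
v14 32
v16 42

Derivation:
Scan writes for key=c with version <= 16:
  v1 WRITE c 4 -> keep
  v2 WRITE b 29 -> skip
  v3 WRITE c 15 -> keep
  v4 WRITE c 64 -> keep
  v5 WRITE b 24 -> skip
  v6 WRITE b 20 -> skip
  v7 WRITE b 53 -> skip
  v8 WRITE a 10 -> skip
  v9 WRITE b 58 -> skip
  v10 WRITE a 66 -> skip
  v11 WRITE a 57 -> skip
  v12 WRITE a 10 -> skip
  v13 WRITE c 20 -> keep
  v14 WRITE c 32 -> keep
  v15 WRITE a 36 -> skip
  v16 WRITE c 42 -> keep
  v17 WRITE c 76 -> drop (> snap)
  v18 WRITE a 60 -> skip
  v19 WRITE a 9 -> skip
  v20 WRITE b 28 -> skip
  v21 WRITE b 39 -> skip
  v22 WRITE a 57 -> skip
  v23 WRITE a 57 -> skip
  v24 WRITE c 42 -> drop (> snap)
  v25 WRITE c 43 -> drop (> snap)
  v26 WRITE c 21 -> drop (> snap)
  v27 WRITE b 20 -> skip
  v28 WRITE c 4 -> drop (> snap)
Collected: [(1, 4), (3, 15), (4, 64), (13, 20), (14, 32), (16, 42)]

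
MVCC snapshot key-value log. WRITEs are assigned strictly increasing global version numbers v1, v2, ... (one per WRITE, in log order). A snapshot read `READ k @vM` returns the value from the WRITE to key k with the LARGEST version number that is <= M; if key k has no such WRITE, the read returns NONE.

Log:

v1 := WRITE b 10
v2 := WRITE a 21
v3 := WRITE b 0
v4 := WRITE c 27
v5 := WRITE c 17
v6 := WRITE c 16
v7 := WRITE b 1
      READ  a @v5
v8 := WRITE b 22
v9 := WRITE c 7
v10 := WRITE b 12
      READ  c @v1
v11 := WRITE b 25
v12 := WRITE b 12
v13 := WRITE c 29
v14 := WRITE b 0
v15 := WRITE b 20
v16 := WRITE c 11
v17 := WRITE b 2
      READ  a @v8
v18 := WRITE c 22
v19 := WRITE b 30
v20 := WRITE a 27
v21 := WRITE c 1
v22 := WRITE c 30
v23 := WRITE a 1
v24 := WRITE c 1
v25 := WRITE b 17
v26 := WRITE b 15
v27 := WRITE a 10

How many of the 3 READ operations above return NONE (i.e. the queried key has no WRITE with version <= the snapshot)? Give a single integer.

Answer: 1

Derivation:
v1: WRITE b=10  (b history now [(1, 10)])
v2: WRITE a=21  (a history now [(2, 21)])
v3: WRITE b=0  (b history now [(1, 10), (3, 0)])
v4: WRITE c=27  (c history now [(4, 27)])
v5: WRITE c=17  (c history now [(4, 27), (5, 17)])
v6: WRITE c=16  (c history now [(4, 27), (5, 17), (6, 16)])
v7: WRITE b=1  (b history now [(1, 10), (3, 0), (7, 1)])
READ a @v5: history=[(2, 21)] -> pick v2 -> 21
v8: WRITE b=22  (b history now [(1, 10), (3, 0), (7, 1), (8, 22)])
v9: WRITE c=7  (c history now [(4, 27), (5, 17), (6, 16), (9, 7)])
v10: WRITE b=12  (b history now [(1, 10), (3, 0), (7, 1), (8, 22), (10, 12)])
READ c @v1: history=[(4, 27), (5, 17), (6, 16), (9, 7)] -> no version <= 1 -> NONE
v11: WRITE b=25  (b history now [(1, 10), (3, 0), (7, 1), (8, 22), (10, 12), (11, 25)])
v12: WRITE b=12  (b history now [(1, 10), (3, 0), (7, 1), (8, 22), (10, 12), (11, 25), (12, 12)])
v13: WRITE c=29  (c history now [(4, 27), (5, 17), (6, 16), (9, 7), (13, 29)])
v14: WRITE b=0  (b history now [(1, 10), (3, 0), (7, 1), (8, 22), (10, 12), (11, 25), (12, 12), (14, 0)])
v15: WRITE b=20  (b history now [(1, 10), (3, 0), (7, 1), (8, 22), (10, 12), (11, 25), (12, 12), (14, 0), (15, 20)])
v16: WRITE c=11  (c history now [(4, 27), (5, 17), (6, 16), (9, 7), (13, 29), (16, 11)])
v17: WRITE b=2  (b history now [(1, 10), (3, 0), (7, 1), (8, 22), (10, 12), (11, 25), (12, 12), (14, 0), (15, 20), (17, 2)])
READ a @v8: history=[(2, 21)] -> pick v2 -> 21
v18: WRITE c=22  (c history now [(4, 27), (5, 17), (6, 16), (9, 7), (13, 29), (16, 11), (18, 22)])
v19: WRITE b=30  (b history now [(1, 10), (3, 0), (7, 1), (8, 22), (10, 12), (11, 25), (12, 12), (14, 0), (15, 20), (17, 2), (19, 30)])
v20: WRITE a=27  (a history now [(2, 21), (20, 27)])
v21: WRITE c=1  (c history now [(4, 27), (5, 17), (6, 16), (9, 7), (13, 29), (16, 11), (18, 22), (21, 1)])
v22: WRITE c=30  (c history now [(4, 27), (5, 17), (6, 16), (9, 7), (13, 29), (16, 11), (18, 22), (21, 1), (22, 30)])
v23: WRITE a=1  (a history now [(2, 21), (20, 27), (23, 1)])
v24: WRITE c=1  (c history now [(4, 27), (5, 17), (6, 16), (9, 7), (13, 29), (16, 11), (18, 22), (21, 1), (22, 30), (24, 1)])
v25: WRITE b=17  (b history now [(1, 10), (3, 0), (7, 1), (8, 22), (10, 12), (11, 25), (12, 12), (14, 0), (15, 20), (17, 2), (19, 30), (25, 17)])
v26: WRITE b=15  (b history now [(1, 10), (3, 0), (7, 1), (8, 22), (10, 12), (11, 25), (12, 12), (14, 0), (15, 20), (17, 2), (19, 30), (25, 17), (26, 15)])
v27: WRITE a=10  (a history now [(2, 21), (20, 27), (23, 1), (27, 10)])
Read results in order: ['21', 'NONE', '21']
NONE count = 1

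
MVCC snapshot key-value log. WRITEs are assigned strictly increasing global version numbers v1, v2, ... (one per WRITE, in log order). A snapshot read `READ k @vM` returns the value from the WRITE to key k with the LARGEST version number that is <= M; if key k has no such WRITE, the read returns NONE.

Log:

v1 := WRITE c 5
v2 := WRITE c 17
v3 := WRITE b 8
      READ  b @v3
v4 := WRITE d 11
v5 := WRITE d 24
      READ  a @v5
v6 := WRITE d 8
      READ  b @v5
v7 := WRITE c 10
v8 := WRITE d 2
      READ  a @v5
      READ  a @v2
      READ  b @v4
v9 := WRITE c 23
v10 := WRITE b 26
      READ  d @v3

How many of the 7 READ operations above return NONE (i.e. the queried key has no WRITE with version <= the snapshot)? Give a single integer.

v1: WRITE c=5  (c history now [(1, 5)])
v2: WRITE c=17  (c history now [(1, 5), (2, 17)])
v3: WRITE b=8  (b history now [(3, 8)])
READ b @v3: history=[(3, 8)] -> pick v3 -> 8
v4: WRITE d=11  (d history now [(4, 11)])
v5: WRITE d=24  (d history now [(4, 11), (5, 24)])
READ a @v5: history=[] -> no version <= 5 -> NONE
v6: WRITE d=8  (d history now [(4, 11), (5, 24), (6, 8)])
READ b @v5: history=[(3, 8)] -> pick v3 -> 8
v7: WRITE c=10  (c history now [(1, 5), (2, 17), (7, 10)])
v8: WRITE d=2  (d history now [(4, 11), (5, 24), (6, 8), (8, 2)])
READ a @v5: history=[] -> no version <= 5 -> NONE
READ a @v2: history=[] -> no version <= 2 -> NONE
READ b @v4: history=[(3, 8)] -> pick v3 -> 8
v9: WRITE c=23  (c history now [(1, 5), (2, 17), (7, 10), (9, 23)])
v10: WRITE b=26  (b history now [(3, 8), (10, 26)])
READ d @v3: history=[(4, 11), (5, 24), (6, 8), (8, 2)] -> no version <= 3 -> NONE
Read results in order: ['8', 'NONE', '8', 'NONE', 'NONE', '8', 'NONE']
NONE count = 4

Answer: 4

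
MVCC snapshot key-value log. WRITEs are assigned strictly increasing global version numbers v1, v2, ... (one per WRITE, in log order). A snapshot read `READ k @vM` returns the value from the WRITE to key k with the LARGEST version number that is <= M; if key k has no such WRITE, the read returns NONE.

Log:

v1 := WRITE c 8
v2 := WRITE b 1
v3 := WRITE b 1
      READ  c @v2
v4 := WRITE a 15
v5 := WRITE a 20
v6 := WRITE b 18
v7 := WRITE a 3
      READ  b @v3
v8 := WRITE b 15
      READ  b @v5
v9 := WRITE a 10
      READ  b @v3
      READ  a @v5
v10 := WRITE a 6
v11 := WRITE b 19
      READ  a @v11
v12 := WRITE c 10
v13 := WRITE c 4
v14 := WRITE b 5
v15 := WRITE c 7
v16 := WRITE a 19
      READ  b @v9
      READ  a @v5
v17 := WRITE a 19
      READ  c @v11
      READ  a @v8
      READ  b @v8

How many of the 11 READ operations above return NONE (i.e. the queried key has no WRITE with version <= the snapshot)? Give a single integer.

Answer: 0

Derivation:
v1: WRITE c=8  (c history now [(1, 8)])
v2: WRITE b=1  (b history now [(2, 1)])
v3: WRITE b=1  (b history now [(2, 1), (3, 1)])
READ c @v2: history=[(1, 8)] -> pick v1 -> 8
v4: WRITE a=15  (a history now [(4, 15)])
v5: WRITE a=20  (a history now [(4, 15), (5, 20)])
v6: WRITE b=18  (b history now [(2, 1), (3, 1), (6, 18)])
v7: WRITE a=3  (a history now [(4, 15), (5, 20), (7, 3)])
READ b @v3: history=[(2, 1), (3, 1), (6, 18)] -> pick v3 -> 1
v8: WRITE b=15  (b history now [(2, 1), (3, 1), (6, 18), (8, 15)])
READ b @v5: history=[(2, 1), (3, 1), (6, 18), (8, 15)] -> pick v3 -> 1
v9: WRITE a=10  (a history now [(4, 15), (5, 20), (7, 3), (9, 10)])
READ b @v3: history=[(2, 1), (3, 1), (6, 18), (8, 15)] -> pick v3 -> 1
READ a @v5: history=[(4, 15), (5, 20), (7, 3), (9, 10)] -> pick v5 -> 20
v10: WRITE a=6  (a history now [(4, 15), (5, 20), (7, 3), (9, 10), (10, 6)])
v11: WRITE b=19  (b history now [(2, 1), (3, 1), (6, 18), (8, 15), (11, 19)])
READ a @v11: history=[(4, 15), (5, 20), (7, 3), (9, 10), (10, 6)] -> pick v10 -> 6
v12: WRITE c=10  (c history now [(1, 8), (12, 10)])
v13: WRITE c=4  (c history now [(1, 8), (12, 10), (13, 4)])
v14: WRITE b=5  (b history now [(2, 1), (3, 1), (6, 18), (8, 15), (11, 19), (14, 5)])
v15: WRITE c=7  (c history now [(1, 8), (12, 10), (13, 4), (15, 7)])
v16: WRITE a=19  (a history now [(4, 15), (5, 20), (7, 3), (9, 10), (10, 6), (16, 19)])
READ b @v9: history=[(2, 1), (3, 1), (6, 18), (8, 15), (11, 19), (14, 5)] -> pick v8 -> 15
READ a @v5: history=[(4, 15), (5, 20), (7, 3), (9, 10), (10, 6), (16, 19)] -> pick v5 -> 20
v17: WRITE a=19  (a history now [(4, 15), (5, 20), (7, 3), (9, 10), (10, 6), (16, 19), (17, 19)])
READ c @v11: history=[(1, 8), (12, 10), (13, 4), (15, 7)] -> pick v1 -> 8
READ a @v8: history=[(4, 15), (5, 20), (7, 3), (9, 10), (10, 6), (16, 19), (17, 19)] -> pick v7 -> 3
READ b @v8: history=[(2, 1), (3, 1), (6, 18), (8, 15), (11, 19), (14, 5)] -> pick v8 -> 15
Read results in order: ['8', '1', '1', '1', '20', '6', '15', '20', '8', '3', '15']
NONE count = 0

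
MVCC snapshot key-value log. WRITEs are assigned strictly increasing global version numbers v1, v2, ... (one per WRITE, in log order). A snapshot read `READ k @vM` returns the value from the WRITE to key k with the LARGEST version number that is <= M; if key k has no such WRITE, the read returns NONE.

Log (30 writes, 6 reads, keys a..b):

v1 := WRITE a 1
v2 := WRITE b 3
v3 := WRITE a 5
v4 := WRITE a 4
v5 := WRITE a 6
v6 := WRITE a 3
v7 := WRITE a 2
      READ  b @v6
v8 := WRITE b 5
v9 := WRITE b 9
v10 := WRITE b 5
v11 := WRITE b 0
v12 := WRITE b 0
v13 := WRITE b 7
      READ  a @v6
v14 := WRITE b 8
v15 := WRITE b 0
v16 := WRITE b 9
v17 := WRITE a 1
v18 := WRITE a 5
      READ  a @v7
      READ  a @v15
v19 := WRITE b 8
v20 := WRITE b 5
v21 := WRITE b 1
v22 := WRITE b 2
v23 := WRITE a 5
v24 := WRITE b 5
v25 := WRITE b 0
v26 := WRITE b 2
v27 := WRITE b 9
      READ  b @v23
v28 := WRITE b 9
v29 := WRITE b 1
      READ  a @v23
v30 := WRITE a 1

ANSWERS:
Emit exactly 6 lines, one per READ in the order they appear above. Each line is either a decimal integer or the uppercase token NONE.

v1: WRITE a=1  (a history now [(1, 1)])
v2: WRITE b=3  (b history now [(2, 3)])
v3: WRITE a=5  (a history now [(1, 1), (3, 5)])
v4: WRITE a=4  (a history now [(1, 1), (3, 5), (4, 4)])
v5: WRITE a=6  (a history now [(1, 1), (3, 5), (4, 4), (5, 6)])
v6: WRITE a=3  (a history now [(1, 1), (3, 5), (4, 4), (5, 6), (6, 3)])
v7: WRITE a=2  (a history now [(1, 1), (3, 5), (4, 4), (5, 6), (6, 3), (7, 2)])
READ b @v6: history=[(2, 3)] -> pick v2 -> 3
v8: WRITE b=5  (b history now [(2, 3), (8, 5)])
v9: WRITE b=9  (b history now [(2, 3), (8, 5), (9, 9)])
v10: WRITE b=5  (b history now [(2, 3), (8, 5), (9, 9), (10, 5)])
v11: WRITE b=0  (b history now [(2, 3), (8, 5), (9, 9), (10, 5), (11, 0)])
v12: WRITE b=0  (b history now [(2, 3), (8, 5), (9, 9), (10, 5), (11, 0), (12, 0)])
v13: WRITE b=7  (b history now [(2, 3), (8, 5), (9, 9), (10, 5), (11, 0), (12, 0), (13, 7)])
READ a @v6: history=[(1, 1), (3, 5), (4, 4), (5, 6), (6, 3), (7, 2)] -> pick v6 -> 3
v14: WRITE b=8  (b history now [(2, 3), (8, 5), (9, 9), (10, 5), (11, 0), (12, 0), (13, 7), (14, 8)])
v15: WRITE b=0  (b history now [(2, 3), (8, 5), (9, 9), (10, 5), (11, 0), (12, 0), (13, 7), (14, 8), (15, 0)])
v16: WRITE b=9  (b history now [(2, 3), (8, 5), (9, 9), (10, 5), (11, 0), (12, 0), (13, 7), (14, 8), (15, 0), (16, 9)])
v17: WRITE a=1  (a history now [(1, 1), (3, 5), (4, 4), (5, 6), (6, 3), (7, 2), (17, 1)])
v18: WRITE a=5  (a history now [(1, 1), (3, 5), (4, 4), (5, 6), (6, 3), (7, 2), (17, 1), (18, 5)])
READ a @v7: history=[(1, 1), (3, 5), (4, 4), (5, 6), (6, 3), (7, 2), (17, 1), (18, 5)] -> pick v7 -> 2
READ a @v15: history=[(1, 1), (3, 5), (4, 4), (5, 6), (6, 3), (7, 2), (17, 1), (18, 5)] -> pick v7 -> 2
v19: WRITE b=8  (b history now [(2, 3), (8, 5), (9, 9), (10, 5), (11, 0), (12, 0), (13, 7), (14, 8), (15, 0), (16, 9), (19, 8)])
v20: WRITE b=5  (b history now [(2, 3), (8, 5), (9, 9), (10, 5), (11, 0), (12, 0), (13, 7), (14, 8), (15, 0), (16, 9), (19, 8), (20, 5)])
v21: WRITE b=1  (b history now [(2, 3), (8, 5), (9, 9), (10, 5), (11, 0), (12, 0), (13, 7), (14, 8), (15, 0), (16, 9), (19, 8), (20, 5), (21, 1)])
v22: WRITE b=2  (b history now [(2, 3), (8, 5), (9, 9), (10, 5), (11, 0), (12, 0), (13, 7), (14, 8), (15, 0), (16, 9), (19, 8), (20, 5), (21, 1), (22, 2)])
v23: WRITE a=5  (a history now [(1, 1), (3, 5), (4, 4), (5, 6), (6, 3), (7, 2), (17, 1), (18, 5), (23, 5)])
v24: WRITE b=5  (b history now [(2, 3), (8, 5), (9, 9), (10, 5), (11, 0), (12, 0), (13, 7), (14, 8), (15, 0), (16, 9), (19, 8), (20, 5), (21, 1), (22, 2), (24, 5)])
v25: WRITE b=0  (b history now [(2, 3), (8, 5), (9, 9), (10, 5), (11, 0), (12, 0), (13, 7), (14, 8), (15, 0), (16, 9), (19, 8), (20, 5), (21, 1), (22, 2), (24, 5), (25, 0)])
v26: WRITE b=2  (b history now [(2, 3), (8, 5), (9, 9), (10, 5), (11, 0), (12, 0), (13, 7), (14, 8), (15, 0), (16, 9), (19, 8), (20, 5), (21, 1), (22, 2), (24, 5), (25, 0), (26, 2)])
v27: WRITE b=9  (b history now [(2, 3), (8, 5), (9, 9), (10, 5), (11, 0), (12, 0), (13, 7), (14, 8), (15, 0), (16, 9), (19, 8), (20, 5), (21, 1), (22, 2), (24, 5), (25, 0), (26, 2), (27, 9)])
READ b @v23: history=[(2, 3), (8, 5), (9, 9), (10, 5), (11, 0), (12, 0), (13, 7), (14, 8), (15, 0), (16, 9), (19, 8), (20, 5), (21, 1), (22, 2), (24, 5), (25, 0), (26, 2), (27, 9)] -> pick v22 -> 2
v28: WRITE b=9  (b history now [(2, 3), (8, 5), (9, 9), (10, 5), (11, 0), (12, 0), (13, 7), (14, 8), (15, 0), (16, 9), (19, 8), (20, 5), (21, 1), (22, 2), (24, 5), (25, 0), (26, 2), (27, 9), (28, 9)])
v29: WRITE b=1  (b history now [(2, 3), (8, 5), (9, 9), (10, 5), (11, 0), (12, 0), (13, 7), (14, 8), (15, 0), (16, 9), (19, 8), (20, 5), (21, 1), (22, 2), (24, 5), (25, 0), (26, 2), (27, 9), (28, 9), (29, 1)])
READ a @v23: history=[(1, 1), (3, 5), (4, 4), (5, 6), (6, 3), (7, 2), (17, 1), (18, 5), (23, 5)] -> pick v23 -> 5
v30: WRITE a=1  (a history now [(1, 1), (3, 5), (4, 4), (5, 6), (6, 3), (7, 2), (17, 1), (18, 5), (23, 5), (30, 1)])

Answer: 3
3
2
2
2
5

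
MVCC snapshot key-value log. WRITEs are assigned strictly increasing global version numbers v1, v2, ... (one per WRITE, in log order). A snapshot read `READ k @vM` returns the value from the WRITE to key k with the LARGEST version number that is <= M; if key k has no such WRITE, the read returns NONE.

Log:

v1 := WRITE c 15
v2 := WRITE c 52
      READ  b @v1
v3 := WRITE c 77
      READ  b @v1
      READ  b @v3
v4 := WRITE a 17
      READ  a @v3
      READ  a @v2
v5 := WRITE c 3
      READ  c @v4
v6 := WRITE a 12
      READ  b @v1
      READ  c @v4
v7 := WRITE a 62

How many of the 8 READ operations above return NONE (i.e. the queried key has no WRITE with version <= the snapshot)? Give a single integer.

v1: WRITE c=15  (c history now [(1, 15)])
v2: WRITE c=52  (c history now [(1, 15), (2, 52)])
READ b @v1: history=[] -> no version <= 1 -> NONE
v3: WRITE c=77  (c history now [(1, 15), (2, 52), (3, 77)])
READ b @v1: history=[] -> no version <= 1 -> NONE
READ b @v3: history=[] -> no version <= 3 -> NONE
v4: WRITE a=17  (a history now [(4, 17)])
READ a @v3: history=[(4, 17)] -> no version <= 3 -> NONE
READ a @v2: history=[(4, 17)] -> no version <= 2 -> NONE
v5: WRITE c=3  (c history now [(1, 15), (2, 52), (3, 77), (5, 3)])
READ c @v4: history=[(1, 15), (2, 52), (3, 77), (5, 3)] -> pick v3 -> 77
v6: WRITE a=12  (a history now [(4, 17), (6, 12)])
READ b @v1: history=[] -> no version <= 1 -> NONE
READ c @v4: history=[(1, 15), (2, 52), (3, 77), (5, 3)] -> pick v3 -> 77
v7: WRITE a=62  (a history now [(4, 17), (6, 12), (7, 62)])
Read results in order: ['NONE', 'NONE', 'NONE', 'NONE', 'NONE', '77', 'NONE', '77']
NONE count = 6

Answer: 6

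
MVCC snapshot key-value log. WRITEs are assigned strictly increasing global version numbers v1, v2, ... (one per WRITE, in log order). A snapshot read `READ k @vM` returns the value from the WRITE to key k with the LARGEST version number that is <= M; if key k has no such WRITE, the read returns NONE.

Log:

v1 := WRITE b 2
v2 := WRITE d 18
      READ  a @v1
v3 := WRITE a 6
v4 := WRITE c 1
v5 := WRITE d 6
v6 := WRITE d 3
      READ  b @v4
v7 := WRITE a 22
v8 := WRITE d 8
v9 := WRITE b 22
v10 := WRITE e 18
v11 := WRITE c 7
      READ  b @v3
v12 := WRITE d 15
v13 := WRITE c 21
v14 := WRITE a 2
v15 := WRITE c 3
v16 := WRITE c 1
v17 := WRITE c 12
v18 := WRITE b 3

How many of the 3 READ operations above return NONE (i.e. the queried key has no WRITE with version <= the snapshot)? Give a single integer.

v1: WRITE b=2  (b history now [(1, 2)])
v2: WRITE d=18  (d history now [(2, 18)])
READ a @v1: history=[] -> no version <= 1 -> NONE
v3: WRITE a=6  (a history now [(3, 6)])
v4: WRITE c=1  (c history now [(4, 1)])
v5: WRITE d=6  (d history now [(2, 18), (5, 6)])
v6: WRITE d=3  (d history now [(2, 18), (5, 6), (6, 3)])
READ b @v4: history=[(1, 2)] -> pick v1 -> 2
v7: WRITE a=22  (a history now [(3, 6), (7, 22)])
v8: WRITE d=8  (d history now [(2, 18), (5, 6), (6, 3), (8, 8)])
v9: WRITE b=22  (b history now [(1, 2), (9, 22)])
v10: WRITE e=18  (e history now [(10, 18)])
v11: WRITE c=7  (c history now [(4, 1), (11, 7)])
READ b @v3: history=[(1, 2), (9, 22)] -> pick v1 -> 2
v12: WRITE d=15  (d history now [(2, 18), (5, 6), (6, 3), (8, 8), (12, 15)])
v13: WRITE c=21  (c history now [(4, 1), (11, 7), (13, 21)])
v14: WRITE a=2  (a history now [(3, 6), (7, 22), (14, 2)])
v15: WRITE c=3  (c history now [(4, 1), (11, 7), (13, 21), (15, 3)])
v16: WRITE c=1  (c history now [(4, 1), (11, 7), (13, 21), (15, 3), (16, 1)])
v17: WRITE c=12  (c history now [(4, 1), (11, 7), (13, 21), (15, 3), (16, 1), (17, 12)])
v18: WRITE b=3  (b history now [(1, 2), (9, 22), (18, 3)])
Read results in order: ['NONE', '2', '2']
NONE count = 1

Answer: 1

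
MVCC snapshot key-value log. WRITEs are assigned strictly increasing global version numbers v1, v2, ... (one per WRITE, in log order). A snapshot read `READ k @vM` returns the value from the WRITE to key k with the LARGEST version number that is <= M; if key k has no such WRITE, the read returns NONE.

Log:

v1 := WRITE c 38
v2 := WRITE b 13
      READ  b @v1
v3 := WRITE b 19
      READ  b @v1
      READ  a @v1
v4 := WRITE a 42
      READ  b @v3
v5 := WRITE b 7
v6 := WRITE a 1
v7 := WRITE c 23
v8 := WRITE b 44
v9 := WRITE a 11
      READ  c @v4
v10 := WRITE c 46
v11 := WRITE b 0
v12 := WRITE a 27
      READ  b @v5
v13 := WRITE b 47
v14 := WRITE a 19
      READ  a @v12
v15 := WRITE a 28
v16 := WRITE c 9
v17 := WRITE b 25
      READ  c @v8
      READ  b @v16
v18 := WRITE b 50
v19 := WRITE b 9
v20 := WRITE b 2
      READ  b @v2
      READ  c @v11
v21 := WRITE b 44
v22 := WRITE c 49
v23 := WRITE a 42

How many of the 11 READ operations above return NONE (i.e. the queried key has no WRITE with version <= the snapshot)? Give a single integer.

v1: WRITE c=38  (c history now [(1, 38)])
v2: WRITE b=13  (b history now [(2, 13)])
READ b @v1: history=[(2, 13)] -> no version <= 1 -> NONE
v3: WRITE b=19  (b history now [(2, 13), (3, 19)])
READ b @v1: history=[(2, 13), (3, 19)] -> no version <= 1 -> NONE
READ a @v1: history=[] -> no version <= 1 -> NONE
v4: WRITE a=42  (a history now [(4, 42)])
READ b @v3: history=[(2, 13), (3, 19)] -> pick v3 -> 19
v5: WRITE b=7  (b history now [(2, 13), (3, 19), (5, 7)])
v6: WRITE a=1  (a history now [(4, 42), (6, 1)])
v7: WRITE c=23  (c history now [(1, 38), (7, 23)])
v8: WRITE b=44  (b history now [(2, 13), (3, 19), (5, 7), (8, 44)])
v9: WRITE a=11  (a history now [(4, 42), (6, 1), (9, 11)])
READ c @v4: history=[(1, 38), (7, 23)] -> pick v1 -> 38
v10: WRITE c=46  (c history now [(1, 38), (7, 23), (10, 46)])
v11: WRITE b=0  (b history now [(2, 13), (3, 19), (5, 7), (8, 44), (11, 0)])
v12: WRITE a=27  (a history now [(4, 42), (6, 1), (9, 11), (12, 27)])
READ b @v5: history=[(2, 13), (3, 19), (5, 7), (8, 44), (11, 0)] -> pick v5 -> 7
v13: WRITE b=47  (b history now [(2, 13), (3, 19), (5, 7), (8, 44), (11, 0), (13, 47)])
v14: WRITE a=19  (a history now [(4, 42), (6, 1), (9, 11), (12, 27), (14, 19)])
READ a @v12: history=[(4, 42), (6, 1), (9, 11), (12, 27), (14, 19)] -> pick v12 -> 27
v15: WRITE a=28  (a history now [(4, 42), (6, 1), (9, 11), (12, 27), (14, 19), (15, 28)])
v16: WRITE c=9  (c history now [(1, 38), (7, 23), (10, 46), (16, 9)])
v17: WRITE b=25  (b history now [(2, 13), (3, 19), (5, 7), (8, 44), (11, 0), (13, 47), (17, 25)])
READ c @v8: history=[(1, 38), (7, 23), (10, 46), (16, 9)] -> pick v7 -> 23
READ b @v16: history=[(2, 13), (3, 19), (5, 7), (8, 44), (11, 0), (13, 47), (17, 25)] -> pick v13 -> 47
v18: WRITE b=50  (b history now [(2, 13), (3, 19), (5, 7), (8, 44), (11, 0), (13, 47), (17, 25), (18, 50)])
v19: WRITE b=9  (b history now [(2, 13), (3, 19), (5, 7), (8, 44), (11, 0), (13, 47), (17, 25), (18, 50), (19, 9)])
v20: WRITE b=2  (b history now [(2, 13), (3, 19), (5, 7), (8, 44), (11, 0), (13, 47), (17, 25), (18, 50), (19, 9), (20, 2)])
READ b @v2: history=[(2, 13), (3, 19), (5, 7), (8, 44), (11, 0), (13, 47), (17, 25), (18, 50), (19, 9), (20, 2)] -> pick v2 -> 13
READ c @v11: history=[(1, 38), (7, 23), (10, 46), (16, 9)] -> pick v10 -> 46
v21: WRITE b=44  (b history now [(2, 13), (3, 19), (5, 7), (8, 44), (11, 0), (13, 47), (17, 25), (18, 50), (19, 9), (20, 2), (21, 44)])
v22: WRITE c=49  (c history now [(1, 38), (7, 23), (10, 46), (16, 9), (22, 49)])
v23: WRITE a=42  (a history now [(4, 42), (6, 1), (9, 11), (12, 27), (14, 19), (15, 28), (23, 42)])
Read results in order: ['NONE', 'NONE', 'NONE', '19', '38', '7', '27', '23', '47', '13', '46']
NONE count = 3

Answer: 3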